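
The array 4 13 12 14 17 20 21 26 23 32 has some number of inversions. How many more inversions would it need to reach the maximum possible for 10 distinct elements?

43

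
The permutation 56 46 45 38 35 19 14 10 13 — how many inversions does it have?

35

Sweep left to right; for each value list the smaller values that follow it:
56 → 46, 45, 38, 35, 19, 14, 10, 13 → 8
46 → 45, 38, 35, 19, 14, 10, 13 → 7
45 → 38, 35, 19, 14, 10, 13 → 6
38 → 35, 19, 14, 10, 13 → 5
35 → 19, 14, 10, 13 → 4
19 → 14, 10, 13 → 3
14 → 10, 13 → 2
10 → none → 0
13 → none → 0
Sum: 8 + 7 + 6 + 5 + 4 + 3 + 2 + 0 + 0 = 35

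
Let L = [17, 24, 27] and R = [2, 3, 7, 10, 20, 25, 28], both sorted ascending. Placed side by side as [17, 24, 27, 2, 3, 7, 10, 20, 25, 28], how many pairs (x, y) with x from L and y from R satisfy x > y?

Split inversions: 15

Take each right-half value and tally the left-half values above it:
r = 2: 17, 24, 27 → 3
r = 3: 17, 24, 27 → 3
r = 7: 17, 24, 27 → 3
r = 10: 17, 24, 27 → 3
r = 20: 24, 27 → 2
r = 25: 27 → 1
r = 28: none → 0
Cross-inversions: 3 + 3 + 3 + 3 + 2 + 1 + 0 = 15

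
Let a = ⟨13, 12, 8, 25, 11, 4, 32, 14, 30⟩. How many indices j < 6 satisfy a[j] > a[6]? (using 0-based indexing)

0 such elements

The element at index 6 is 32.
Elements before it: 13, 12, 8, 25, 11, 4
None of them are larger than 32.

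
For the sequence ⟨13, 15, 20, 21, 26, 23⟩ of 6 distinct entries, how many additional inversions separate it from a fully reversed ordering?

14

Maximum inversions for 6 distinct elements is C(6, 2) = 6·5/2 = 15.
Current inversions — for each element, count later smaller elements:
13: 0
15: 0
20: 0
21: 0
26: 1
23: 0
Current total: 0 + 0 + 0 + 0 + 1 + 0 = 1
Shortfall: 15 − 1 = 14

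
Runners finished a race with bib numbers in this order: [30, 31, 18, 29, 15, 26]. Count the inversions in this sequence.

There are 11 inversions.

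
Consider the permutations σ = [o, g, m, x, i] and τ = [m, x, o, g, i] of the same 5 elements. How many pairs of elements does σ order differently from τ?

Assign each item its position (1..5) in the first ordering, then rewrite the second ordering as that position sequence:
positions: o→1, g→2, m→3, x→4, i→5
second ordering as positions: [3, 4, 1, 2, 5]
Discordant pairs = inversions in this position sequence.
3: 1, 2 → 2
4: 1, 2 → 2
1: 0
2: 0
5: 0
Total: 2 + 2 + 0 + 0 + 0 = 4

4 discordant pairs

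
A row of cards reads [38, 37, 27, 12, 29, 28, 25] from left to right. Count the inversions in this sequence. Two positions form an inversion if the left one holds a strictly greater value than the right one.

Out-of-order pairs: 16

Element-by-element contributions:
38: 6
37: 5
27: 2
12: 0
29: 2
28: 1
25: 0
Sum: 6 + 5 + 2 + 0 + 2 + 1 + 0 = 16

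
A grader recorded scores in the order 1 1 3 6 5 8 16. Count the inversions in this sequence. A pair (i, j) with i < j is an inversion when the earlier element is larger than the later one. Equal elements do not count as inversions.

There is 1 inversion.

Count, for each position, how many later elements it exceeds:
1: 0
1: 0
3: 0
6: 1
5: 0
8: 0
16: 0
Sum: 0 + 0 + 0 + 1 + 0 + 0 + 0 = 1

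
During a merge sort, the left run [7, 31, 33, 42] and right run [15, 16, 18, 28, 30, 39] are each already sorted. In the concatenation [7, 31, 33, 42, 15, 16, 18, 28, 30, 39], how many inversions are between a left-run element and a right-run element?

Take each right-half value and tally the left-half values above it:
r = 15: 31, 33, 42 → 3
r = 16: 31, 33, 42 → 3
r = 18: 31, 33, 42 → 3
r = 28: 31, 33, 42 → 3
r = 30: 31, 33, 42 → 3
r = 39: 42 → 1
Cross-inversions: 3 + 3 + 3 + 3 + 3 + 1 = 16

16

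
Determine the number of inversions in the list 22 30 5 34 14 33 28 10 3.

23 inversions

Count, for each position, how many later elements it exceeds:
22: 4
30: 5
5: 1
34: 5
14: 2
33: 3
28: 2
10: 1
3: 0
Sum: 4 + 5 + 1 + 5 + 2 + 3 + 2 + 1 + 0 = 23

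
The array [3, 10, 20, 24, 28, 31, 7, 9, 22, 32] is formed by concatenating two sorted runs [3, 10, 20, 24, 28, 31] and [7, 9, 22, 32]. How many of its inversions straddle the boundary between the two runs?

For each element r of the right run, count left-run elements greater than r:
r = 7: 10, 20, 24, 28, 31 → 5
r = 9: 10, 20, 24, 28, 31 → 5
r = 22: 24, 28, 31 → 3
r = 32: none → 0
Cross-inversions: 5 + 5 + 3 + 0 = 13

13 split inversions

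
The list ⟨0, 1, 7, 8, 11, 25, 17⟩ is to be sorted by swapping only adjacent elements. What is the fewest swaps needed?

The minimum number of adjacent swaps to sort an array equals its inversion count, since every such swap removes exactly one inversion.
Count inversions — for each element, later elements that are smaller:
0: none → 0
1: none → 0
7: none → 0
8: none → 0
11: none → 0
25: 17 → 1
17: none → 0
Total inversions: 0 + 0 + 0 + 0 + 0 + 1 + 0 = 1

1 adjacent swap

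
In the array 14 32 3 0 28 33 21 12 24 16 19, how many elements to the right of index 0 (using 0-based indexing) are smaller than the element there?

The element at index 0 is 14.
Elements after it: 32, 3, 0, 28, 33, 21, 12, 24, 16, 19
Those smaller than 14: 3, 0, 12

3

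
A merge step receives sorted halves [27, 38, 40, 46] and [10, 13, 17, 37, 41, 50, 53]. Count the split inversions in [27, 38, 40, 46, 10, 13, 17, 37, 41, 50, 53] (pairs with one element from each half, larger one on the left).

Count, for every r in R, how many entries of L exceed r:
r = 10: 27, 38, 40, 46 → 4
r = 13: 27, 38, 40, 46 → 4
r = 17: 27, 38, 40, 46 → 4
r = 37: 38, 40, 46 → 3
r = 41: 46 → 1
r = 50: none → 0
r = 53: none → 0
Cross-inversions: 4 + 4 + 4 + 3 + 1 + 0 + 0 = 16

Split inversions: 16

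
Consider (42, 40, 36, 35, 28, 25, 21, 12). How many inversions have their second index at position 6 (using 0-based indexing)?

The element at index 6 is 21.
Elements before it: 42, 40, 36, 35, 28, 25
Those larger than 21: 42, 40, 36, 35, 28, 25

6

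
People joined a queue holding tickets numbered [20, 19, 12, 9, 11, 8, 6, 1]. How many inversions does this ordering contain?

27

Count, for each position, how many later elements it exceeds:
20 → 19, 12, 9, 11, 8, 6, 1 → 7
19 → 12, 9, 11, 8, 6, 1 → 6
12 → 9, 11, 8, 6, 1 → 5
9 → 8, 6, 1 → 3
11 → 8, 6, 1 → 3
8 → 6, 1 → 2
6 → 1 → 1
1 → none → 0
Sum: 7 + 6 + 5 + 3 + 3 + 2 + 1 + 0 = 27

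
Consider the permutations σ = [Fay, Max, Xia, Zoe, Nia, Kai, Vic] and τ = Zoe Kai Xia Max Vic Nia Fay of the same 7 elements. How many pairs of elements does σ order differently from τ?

Assign each item its position (1..7) in the first ordering, then rewrite the second ordering as that position sequence:
positions: Fay→1, Max→2, Xia→3, Zoe→4, Nia→5, Kai→6, Vic→7
second ordering as positions: [4, 6, 3, 2, 7, 5, 1]
Discordant pairs = inversions in this position sequence.
4: 3, 2, 1 → 3
6: 3, 2, 5, 1 → 4
3: 2, 1 → 2
2: 1 → 1
7: 5, 1 → 2
5: 1 → 1
1: 0
Total: 3 + 4 + 2 + 1 + 2 + 1 + 0 = 13

There are 13 discordant pairs.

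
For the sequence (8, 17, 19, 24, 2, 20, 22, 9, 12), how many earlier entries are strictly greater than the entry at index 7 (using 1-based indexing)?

1

The element at index 7 is 22.
Elements before it: 8, 17, 19, 24, 2, 20
Those larger than 22: 24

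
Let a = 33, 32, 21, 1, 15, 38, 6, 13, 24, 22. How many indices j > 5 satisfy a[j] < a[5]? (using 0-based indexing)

The element at index 5 is 38.
Elements after it: 6, 13, 24, 22
Those smaller than 38: 6, 13, 24, 22

4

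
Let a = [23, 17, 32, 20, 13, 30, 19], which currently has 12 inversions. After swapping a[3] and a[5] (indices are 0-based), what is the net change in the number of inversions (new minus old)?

+1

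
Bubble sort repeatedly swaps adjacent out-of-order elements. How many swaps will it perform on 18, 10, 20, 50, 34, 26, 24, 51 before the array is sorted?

7 adjacent swaps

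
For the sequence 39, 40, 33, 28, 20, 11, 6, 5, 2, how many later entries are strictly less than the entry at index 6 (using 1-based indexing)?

The element at index 6 is 11.
Elements after it: 6, 5, 2
Those smaller than 11: 6, 5, 2

3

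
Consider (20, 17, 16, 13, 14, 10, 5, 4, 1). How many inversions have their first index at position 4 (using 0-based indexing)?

4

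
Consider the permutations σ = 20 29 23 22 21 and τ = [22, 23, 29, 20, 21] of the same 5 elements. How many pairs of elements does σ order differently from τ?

Assign each item its position (1..5) in the first ordering, then rewrite the second ordering as that position sequence:
positions: 20→1, 29→2, 23→3, 22→4, 21→5
second ordering as positions: [4, 3, 2, 1, 5]
Discordant pairs = inversions in this position sequence.
4: 3, 2, 1 → 3
3: 2, 1 → 2
2: 1 → 1
1: 0
5: 0
Total: 3 + 2 + 1 + 0 + 0 = 6

6 discordant pairs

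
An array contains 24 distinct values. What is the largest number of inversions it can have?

Inversions: 276

A reversed (strictly descending) arrangement makes every pair an inversion, giving C(24, 2) inversions.
C(24, 2) = 24·23/2 = 276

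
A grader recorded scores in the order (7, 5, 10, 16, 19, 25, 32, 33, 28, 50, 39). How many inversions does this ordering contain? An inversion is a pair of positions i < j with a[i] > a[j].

4

Sweep left to right; for each value list the smaller values that follow it:
7: 1
5: 0
10: 0
16: 0
19: 0
25: 0
32: 1
33: 1
28: 0
50: 1
39: 0
Sum: 1 + 0 + 0 + 0 + 0 + 0 + 1 + 1 + 0 + 1 + 0 = 4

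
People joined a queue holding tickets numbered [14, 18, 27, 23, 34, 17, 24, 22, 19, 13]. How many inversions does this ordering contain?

25 inversions

Element-by-element contributions:
14 → 13 → 1
18 → 17, 13 → 2
27 → 23, 17, 24, 22, 19, 13 → 6
23 → 17, 22, 19, 13 → 4
34 → 17, 24, 22, 19, 13 → 5
17 → 13 → 1
24 → 22, 19, 13 → 3
22 → 19, 13 → 2
19 → 13 → 1
13 → none → 0
Sum: 1 + 2 + 6 + 4 + 5 + 1 + 3 + 2 + 1 + 0 = 25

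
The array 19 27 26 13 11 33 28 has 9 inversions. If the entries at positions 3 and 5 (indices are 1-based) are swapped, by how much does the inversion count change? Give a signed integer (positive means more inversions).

-3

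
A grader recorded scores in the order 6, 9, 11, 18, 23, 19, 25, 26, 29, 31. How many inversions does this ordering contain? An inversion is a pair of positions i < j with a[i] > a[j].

There is 1 inversion.

For each element, count later entries that are smaller:
6: 0
9: 0
11: 0
18: 0
23: 1
19: 0
25: 0
26: 0
29: 0
31: 0
Sum: 0 + 0 + 0 + 0 + 1 + 0 + 0 + 0 + 0 + 0 = 1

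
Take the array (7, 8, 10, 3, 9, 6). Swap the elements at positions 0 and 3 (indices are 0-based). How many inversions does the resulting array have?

7 inversions

Positions 0 and 3 hold 7 and 3; after swapping, the array is [3, 8, 10, 7, 9, 6].
Sweep left to right; for each value list the smaller values that follow it:
3: 0
8: 2
10: 3
7: 1
9: 1
6: 0
Sum: 0 + 2 + 3 + 1 + 1 + 0 = 7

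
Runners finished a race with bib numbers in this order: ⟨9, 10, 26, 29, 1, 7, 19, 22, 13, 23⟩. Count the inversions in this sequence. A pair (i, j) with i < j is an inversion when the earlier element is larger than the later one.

Inversions: 18

Element-by-element contributions:
9: 2
10: 2
26: 6
29: 6
1: 0
7: 0
19: 1
22: 1
13: 0
23: 0
Sum: 2 + 2 + 6 + 6 + 0 + 0 + 1 + 1 + 0 + 0 = 18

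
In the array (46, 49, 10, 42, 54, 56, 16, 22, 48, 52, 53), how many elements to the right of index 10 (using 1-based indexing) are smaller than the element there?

0 such elements

The element at index 10 is 52.
Elements after it: 53
None of them are smaller than 52.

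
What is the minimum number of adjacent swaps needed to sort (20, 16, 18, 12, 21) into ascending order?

Minimum adjacent swaps = number of inversions (each swap of adjacent out-of-order elements removes one inversion and no swap can remove more).
Count inversions — for each element, later elements that are smaller:
20: 16, 18, 12 → 3
16: 12 → 1
18: 12 → 1
12: none → 0
21: none → 0
Total inversions: 3 + 1 + 1 + 0 + 0 = 5

5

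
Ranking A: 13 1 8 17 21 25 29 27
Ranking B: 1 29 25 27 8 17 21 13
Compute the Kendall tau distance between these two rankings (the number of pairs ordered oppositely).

17 discordant pairs

Assign each item its position (1..8) in the first ordering, then rewrite the second ordering as that position sequence:
positions: 13→1, 1→2, 8→3, 17→4, 21→5, 25→6, 29→7, 27→8
second ordering as positions: [2, 7, 6, 8, 3, 4, 5, 1]
Discordant pairs = inversions in this position sequence.
2: 1 → 1
7: 6, 3, 4, 5, 1 → 5
6: 3, 4, 5, 1 → 4
8: 3, 4, 5, 1 → 4
3: 1 → 1
4: 1 → 1
5: 1 → 1
1: 0
Total: 1 + 5 + 4 + 4 + 1 + 1 + 1 + 0 = 17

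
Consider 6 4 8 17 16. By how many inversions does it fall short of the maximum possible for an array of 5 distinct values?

8

Maximum inversions for 5 distinct elements is C(5, 2) = 5·4/2 = 10.
Current inversions — for each element, count later smaller elements:
6: 1
4: 0
8: 0
17: 1
16: 0
Current total: 1 + 0 + 0 + 1 + 0 = 2
Shortfall: 10 − 2 = 8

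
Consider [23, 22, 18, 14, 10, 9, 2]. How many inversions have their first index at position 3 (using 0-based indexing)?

3

The element at index 3 is 14.
Elements after it: 10, 9, 2
Those smaller than 14: 10, 9, 2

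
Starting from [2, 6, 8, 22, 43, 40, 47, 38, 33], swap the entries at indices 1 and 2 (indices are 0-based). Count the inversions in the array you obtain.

9 inversions

Positions 1 and 2 hold 6 and 8; after swapping, the array is [2, 8, 6, 22, 43, 40, 47, 38, 33].
Element-by-element contributions:
2 → none → 0
8 → 6 → 1
6 → none → 0
22 → none → 0
43 → 40, 38, 33 → 3
40 → 38, 33 → 2
47 → 38, 33 → 2
38 → 33 → 1
33 → none → 0
Sum: 0 + 1 + 0 + 0 + 3 + 2 + 2 + 1 + 0 = 9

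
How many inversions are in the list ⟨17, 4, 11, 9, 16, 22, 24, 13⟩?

Inversions: 9

Count, for each position, how many later elements it exceeds:
17 → 4, 11, 9, 16, 13 → 5
4 → none → 0
11 → 9 → 1
9 → none → 0
16 → 13 → 1
22 → 13 → 1
24 → 13 → 1
13 → none → 0
Sum: 5 + 0 + 1 + 0 + 1 + 1 + 1 + 0 = 9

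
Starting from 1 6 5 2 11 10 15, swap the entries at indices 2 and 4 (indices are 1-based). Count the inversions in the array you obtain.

Positions 2 and 4 hold 6 and 2; after swapping, the array is [1, 2, 5, 6, 11, 10, 15].
Sweep left to right; for each value list the smaller values that follow it:
1 → none → 0
2 → none → 0
5 → none → 0
6 → none → 0
11 → 10 → 1
10 → none → 0
15 → none → 0
Sum: 0 + 0 + 0 + 0 + 1 + 0 + 0 = 1

1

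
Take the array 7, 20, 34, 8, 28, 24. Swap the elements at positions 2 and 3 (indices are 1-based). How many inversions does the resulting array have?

6

Positions 2 and 3 hold 20 and 34; after swapping, the array is [7, 34, 20, 8, 28, 24].
Sweep left to right; for each value list the smaller values that follow it:
7: 0
34: 4
20: 1
8: 0
28: 1
24: 0
Sum: 0 + 4 + 1 + 0 + 1 + 0 = 6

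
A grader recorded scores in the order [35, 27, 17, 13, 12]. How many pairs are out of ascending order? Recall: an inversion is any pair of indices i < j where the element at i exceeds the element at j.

10 inversions

Listing every pair i<j with a[i]>a[j] (using 0-based positions):
(0,1): 35 > 27
(0,2): 35 > 17
(0,3): 35 > 13
(0,4): 35 > 12
(1,2): 27 > 17
(1,3): 27 > 13
(1,4): 27 > 12
(2,3): 17 > 13
(2,4): 17 > 12
(3,4): 13 > 12
That's 10 pairs.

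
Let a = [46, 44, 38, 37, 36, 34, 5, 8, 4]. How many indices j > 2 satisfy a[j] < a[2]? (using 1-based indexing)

7

The element at index 2 is 44.
Elements after it: 38, 37, 36, 34, 5, 8, 4
Those smaller than 44: 38, 37, 36, 34, 5, 8, 4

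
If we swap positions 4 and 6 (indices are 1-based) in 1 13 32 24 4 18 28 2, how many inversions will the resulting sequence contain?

12 inversions

Positions 4 and 6 hold 24 and 18; after swapping, the array is [1, 13, 32, 18, 4, 24, 28, 2].
Element-by-element contributions:
1 → none → 0
13 → 4, 2 → 2
32 → 18, 4, 24, 28, 2 → 5
18 → 4, 2 → 2
4 → 2 → 1
24 → 2 → 1
28 → 2 → 1
2 → none → 0
Sum: 0 + 2 + 5 + 2 + 1 + 1 + 1 + 0 = 12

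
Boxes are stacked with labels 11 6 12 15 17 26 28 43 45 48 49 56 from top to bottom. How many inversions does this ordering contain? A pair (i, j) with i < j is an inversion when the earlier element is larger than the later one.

For each element, count later entries that are smaller:
11: 1
6: 0
12: 0
15: 0
17: 0
26: 0
28: 0
43: 0
45: 0
48: 0
49: 0
56: 0
Sum: 1 + 0 + 0 + 0 + 0 + 0 + 0 + 0 + 0 + 0 + 0 + 0 = 1

1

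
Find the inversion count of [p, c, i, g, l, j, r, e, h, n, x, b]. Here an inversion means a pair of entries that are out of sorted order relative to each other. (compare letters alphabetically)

Count, for each position, how many later elements it exceeds:
p: 9
c: 1
i: 4
g: 2
l: 4
j: 3
r: 4
e: 1
h: 1
n: 1
x: 1
b: 0
Sum: 9 + 1 + 4 + 2 + 4 + 3 + 4 + 1 + 1 + 1 + 1 + 0 = 31

Inversions: 31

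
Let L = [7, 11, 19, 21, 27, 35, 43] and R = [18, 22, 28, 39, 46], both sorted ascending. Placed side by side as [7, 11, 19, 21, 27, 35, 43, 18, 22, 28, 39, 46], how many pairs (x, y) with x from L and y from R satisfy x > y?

There are 11 cross-inversions.

Take each right-half value and tally the left-half values above it:
r = 18: 19, 21, 27, 35, 43 → 5
r = 22: 27, 35, 43 → 3
r = 28: 35, 43 → 2
r = 39: 43 → 1
r = 46: none → 0
Cross-inversions: 5 + 3 + 2 + 1 + 0 = 11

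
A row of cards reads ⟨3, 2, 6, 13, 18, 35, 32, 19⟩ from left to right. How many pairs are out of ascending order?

Sweep left to right; for each value list the smaller values that follow it:
3 → 2 → 1
2 → none → 0
6 → none → 0
13 → none → 0
18 → none → 0
35 → 32, 19 → 2
32 → 19 → 1
19 → none → 0
Sum: 1 + 0 + 0 + 0 + 0 + 2 + 1 + 0 = 4

Out-of-order pairs: 4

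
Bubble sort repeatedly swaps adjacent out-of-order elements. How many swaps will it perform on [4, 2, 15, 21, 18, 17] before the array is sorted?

The minimum number of adjacent swaps to sort an array equals its inversion count, since every such swap removes exactly one inversion.
Count inversions — for each element, later elements that are smaller:
4: 2 → 1
2: none → 0
15: none → 0
21: 18, 17 → 2
18: 17 → 1
17: none → 0
Total inversions: 1 + 0 + 0 + 2 + 1 + 0 = 4

4 swaps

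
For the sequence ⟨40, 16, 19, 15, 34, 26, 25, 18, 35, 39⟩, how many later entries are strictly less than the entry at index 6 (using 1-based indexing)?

The element at index 6 is 26.
Elements after it: 25, 18, 35, 39
Those smaller than 26: 25, 18

2 such elements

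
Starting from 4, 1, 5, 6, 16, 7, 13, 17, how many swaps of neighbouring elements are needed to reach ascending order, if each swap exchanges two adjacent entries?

Minimum adjacent swaps = number of inversions (each swap of adjacent out-of-order elements removes one inversion and no swap can remove more).
Count inversions — for each element, later elements that are smaller:
4: 1 → 1
1: none → 0
5: none → 0
6: none → 0
16: 7, 13 → 2
7: none → 0
13: none → 0
17: none → 0
Total inversions: 1 + 0 + 0 + 0 + 2 + 0 + 0 + 0 = 3

3 adjacent swaps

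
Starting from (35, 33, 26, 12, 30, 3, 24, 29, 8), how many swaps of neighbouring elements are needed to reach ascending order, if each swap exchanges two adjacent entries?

Each adjacent swap fixes exactly one inversion, so the minimum swap count equals the number of inversions.
Count inversions — for each element, later elements that are smaller:
35: 33, 26, 12, 30, 3, 24, 29, 8 → 8
33: 26, 12, 30, 3, 24, 29, 8 → 7
26: 12, 3, 24, 8 → 4
12: 3, 8 → 2
30: 3, 24, 29, 8 → 4
3: none → 0
24: 8 → 1
29: 8 → 1
8: none → 0
Total inversions: 8 + 7 + 4 + 2 + 4 + 0 + 1 + 1 + 0 = 27

There are 27 adjacent swaps.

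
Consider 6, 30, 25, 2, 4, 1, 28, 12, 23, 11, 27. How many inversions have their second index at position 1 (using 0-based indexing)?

0

The element at index 1 is 30.
Elements before it: 6
None of them are larger than 30.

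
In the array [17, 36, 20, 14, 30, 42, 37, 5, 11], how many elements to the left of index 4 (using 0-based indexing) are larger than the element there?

1

The element at index 4 is 30.
Elements before it: 17, 36, 20, 14
Those larger than 30: 36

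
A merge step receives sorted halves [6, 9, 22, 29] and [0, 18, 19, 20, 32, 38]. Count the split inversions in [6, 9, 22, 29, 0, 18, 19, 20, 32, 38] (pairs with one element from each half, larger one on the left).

10 split inversions

For each element r of the right run, count left-run elements greater than r:
r = 0: 6, 9, 22, 29 → 4
r = 18: 22, 29 → 2
r = 19: 22, 29 → 2
r = 20: 22, 29 → 2
r = 32: none → 0
r = 38: none → 0
Cross-inversions: 4 + 2 + 2 + 2 + 0 + 0 = 10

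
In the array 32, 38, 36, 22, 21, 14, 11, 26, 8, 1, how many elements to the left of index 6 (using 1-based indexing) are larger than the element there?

The element at index 6 is 14.
Elements before it: 32, 38, 36, 22, 21
Those larger than 14: 32, 38, 36, 22, 21

5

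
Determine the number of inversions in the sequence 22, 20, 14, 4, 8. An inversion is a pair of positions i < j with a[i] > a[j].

9

Out-of-order index pairs (1-indexed):
(1,2): 22 > 20
(1,3): 22 > 14
(1,4): 22 > 4
(1,5): 22 > 8
(2,3): 20 > 14
(2,4): 20 > 4
(2,5): 20 > 8
(3,4): 14 > 4
(3,5): 14 > 8
That's 9 pairs.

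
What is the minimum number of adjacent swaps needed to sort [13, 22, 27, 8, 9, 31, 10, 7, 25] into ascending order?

Minimum adjacent swaps = number of inversions (each swap of adjacent out-of-order elements removes one inversion and no swap can remove more).
Count inversions — for each element, later elements that are smaller:
13: 8, 9, 10, 7 → 4
22: 8, 9, 10, 7 → 4
27: 8, 9, 10, 7, 25 → 5
8: 7 → 1
9: 7 → 1
31: 10, 7, 25 → 3
10: 7 → 1
7: none → 0
25: none → 0
Total inversions: 4 + 4 + 5 + 1 + 1 + 3 + 1 + 0 + 0 = 19

19 swaps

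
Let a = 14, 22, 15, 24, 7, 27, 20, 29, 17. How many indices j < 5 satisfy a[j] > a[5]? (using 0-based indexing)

The element at index 5 is 27.
Elements before it: 14, 22, 15, 24, 7
None of them are larger than 27.

0 such elements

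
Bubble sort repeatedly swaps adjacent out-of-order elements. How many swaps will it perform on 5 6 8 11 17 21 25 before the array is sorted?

The minimum number of adjacent swaps to sort an array equals its inversion count, since every such swap removes exactly one inversion.
Count inversions — for each element, later elements that are smaller:
5: none → 0
6: none → 0
8: none → 0
11: none → 0
17: none → 0
21: none → 0
25: none → 0
Total inversions: 0 + 0 + 0 + 0 + 0 + 0 + 0 = 0

0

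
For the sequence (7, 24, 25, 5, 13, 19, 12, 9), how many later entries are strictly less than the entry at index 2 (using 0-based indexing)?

5 such elements

The element at index 2 is 25.
Elements after it: 5, 13, 19, 12, 9
Those smaller than 25: 5, 13, 19, 12, 9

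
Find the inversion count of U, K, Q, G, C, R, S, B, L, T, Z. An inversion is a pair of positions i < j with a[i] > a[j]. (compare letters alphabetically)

Sweep left to right; for each value list the smaller values that follow it:
U: 9
K: 3
Q: 4
G: 2
C: 1
R: 2
S: 2
B: 0
L: 0
T: 0
Z: 0
Sum: 9 + 3 + 4 + 2 + 1 + 2 + 2 + 0 + 0 + 0 + 0 = 23

23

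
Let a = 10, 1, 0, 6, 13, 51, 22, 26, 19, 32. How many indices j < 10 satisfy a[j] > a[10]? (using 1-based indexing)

1 such element

The element at index 10 is 32.
Elements before it: 10, 1, 0, 6, 13, 51, 22, 26, 19
Those larger than 32: 51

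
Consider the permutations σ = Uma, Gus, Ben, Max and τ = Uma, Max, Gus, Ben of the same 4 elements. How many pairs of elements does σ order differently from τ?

2 discordant pairs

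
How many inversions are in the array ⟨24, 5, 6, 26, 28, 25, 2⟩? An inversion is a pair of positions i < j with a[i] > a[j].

Inversion pairs (indices are 0-based):
(0,1): 24 > 5
(0,2): 24 > 6
(0,6): 24 > 2
(1,6): 5 > 2
(2,6): 6 > 2
(3,5): 26 > 25
(3,6): 26 > 2
(4,5): 28 > 25
(4,6): 28 > 2
(5,6): 25 > 2
That's 10 pairs.

10 out-of-order pairs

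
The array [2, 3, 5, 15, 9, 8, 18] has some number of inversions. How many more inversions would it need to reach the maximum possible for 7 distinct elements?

Maximum inversions for 7 distinct elements is C(7, 2) = 7·6/2 = 21.
Current inversions — for each element, count later smaller elements:
2: 0
3: 0
5: 0
15: 2
9: 1
8: 0
18: 0
Current total: 0 + 0 + 0 + 2 + 1 + 0 + 0 = 3
Shortfall: 21 − 3 = 18

18 inversions short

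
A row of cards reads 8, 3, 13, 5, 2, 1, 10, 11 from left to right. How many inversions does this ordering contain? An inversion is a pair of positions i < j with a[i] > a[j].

Sweep left to right; for each value list the smaller values that follow it:
8 → 3, 5, 2, 1 → 4
3 → 2, 1 → 2
13 → 5, 2, 1, 10, 11 → 5
5 → 2, 1 → 2
2 → 1 → 1
1 → none → 0
10 → none → 0
11 → none → 0
Sum: 4 + 2 + 5 + 2 + 1 + 0 + 0 + 0 = 14

14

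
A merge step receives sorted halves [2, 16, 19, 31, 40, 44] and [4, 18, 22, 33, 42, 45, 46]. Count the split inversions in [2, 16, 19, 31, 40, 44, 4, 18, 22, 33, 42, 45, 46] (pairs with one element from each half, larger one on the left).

15

For each element r of the right run, count left-run elements greater than r:
r = 4: 16, 19, 31, 40, 44 → 5
r = 18: 19, 31, 40, 44 → 4
r = 22: 31, 40, 44 → 3
r = 33: 40, 44 → 2
r = 42: 44 → 1
r = 45: none → 0
r = 46: none → 0
Cross-inversions: 5 + 4 + 3 + 2 + 1 + 0 + 0 = 15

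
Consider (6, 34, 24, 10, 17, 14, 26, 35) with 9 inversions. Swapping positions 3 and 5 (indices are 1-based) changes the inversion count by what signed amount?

Positions 3 and 5 hold 24 and 17; after swapping, the array is [6, 34, 17, 10, 24, 14, 26, 35].
Count, for each position, how many later elements it exceeds:
6 → none → 0
34 → 17, 10, 24, 14, 26 → 5
17 → 10, 14 → 2
10 → none → 0
24 → 14 → 1
14 → none → 0
26 → none → 0
35 → none → 0
Sum: 0 + 5 + 2 + 0 + 1 + 0 + 0 + 0 = 8
Change: 8 − 9 = -1

-1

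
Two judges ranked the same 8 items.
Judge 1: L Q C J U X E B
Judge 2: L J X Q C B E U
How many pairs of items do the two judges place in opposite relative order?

Discordant pairs: 8

Assign each item its position (1..8) in the first ordering, then rewrite the second ordering as that position sequence:
positions: L→1, Q→2, C→3, J→4, U→5, X→6, E→7, B→8
second ordering as positions: [1, 4, 6, 2, 3, 8, 7, 5]
Discordant pairs = inversions in this position sequence.
1: 0
4: 2, 3 → 2
6: 2, 3, 5 → 3
2: 0
3: 0
8: 7, 5 → 2
7: 5 → 1
5: 0
Total: 0 + 2 + 3 + 0 + 0 + 2 + 1 + 0 = 8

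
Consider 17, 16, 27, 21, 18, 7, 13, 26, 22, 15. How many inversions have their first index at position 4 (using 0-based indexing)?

The element at index 4 is 18.
Elements after it: 7, 13, 26, 22, 15
Those smaller than 18: 7, 13, 15

3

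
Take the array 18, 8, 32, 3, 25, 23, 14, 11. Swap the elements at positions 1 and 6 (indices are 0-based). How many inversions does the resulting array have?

17

Positions 1 and 6 hold 8 and 14; after swapping, the array is [18, 14, 32, 3, 25, 23, 8, 11].
For each element, count later entries that are smaller:
18: 4
14: 3
32: 5
3: 0
25: 3
23: 2
8: 0
11: 0
Sum: 4 + 3 + 5 + 0 + 3 + 2 + 0 + 0 = 17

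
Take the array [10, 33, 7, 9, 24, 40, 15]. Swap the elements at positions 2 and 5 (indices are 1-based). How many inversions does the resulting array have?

7

Positions 2 and 5 hold 33 and 24; after swapping, the array is [10, 24, 7, 9, 33, 40, 15].
Element-by-element contributions:
10: 2
24: 3
7: 0
9: 0
33: 1
40: 1
15: 0
Sum: 2 + 3 + 0 + 0 + 1 + 1 + 0 = 7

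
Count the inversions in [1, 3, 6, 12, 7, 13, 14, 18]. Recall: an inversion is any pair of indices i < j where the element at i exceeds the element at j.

1

Count, for each position, how many later elements it exceeds:
1 → none → 0
3 → none → 0
6 → none → 0
12 → 7 → 1
7 → none → 0
13 → none → 0
14 → none → 0
18 → none → 0
Sum: 0 + 0 + 0 + 1 + 0 + 0 + 0 + 0 = 1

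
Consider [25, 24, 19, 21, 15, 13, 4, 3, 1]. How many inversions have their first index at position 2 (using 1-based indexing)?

7

The element at index 2 is 24.
Elements after it: 19, 21, 15, 13, 4, 3, 1
Those smaller than 24: 19, 21, 15, 13, 4, 3, 1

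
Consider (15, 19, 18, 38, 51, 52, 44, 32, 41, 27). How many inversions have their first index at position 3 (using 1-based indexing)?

The element at index 3 is 18.
Elements after it: 38, 51, 52, 44, 32, 41, 27
None of them are smaller than 18.

0 such elements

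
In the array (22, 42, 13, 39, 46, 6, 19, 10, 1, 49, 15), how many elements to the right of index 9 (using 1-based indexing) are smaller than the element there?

0

The element at index 9 is 1.
Elements after it: 49, 15
None of them are smaller than 1.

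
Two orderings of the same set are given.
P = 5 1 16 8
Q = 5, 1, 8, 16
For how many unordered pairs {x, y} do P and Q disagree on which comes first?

Assign each item its position (1..4) in the first ordering, then rewrite the second ordering as that position sequence:
positions: 5→1, 1→2, 16→3, 8→4
second ordering as positions: [1, 2, 4, 3]
Discordant pairs = inversions in this position sequence.
1: 0
2: 0
4: 3 → 1
3: 0
Total: 0 + 0 + 1 + 0 = 1

There is 1 disagreeing pair.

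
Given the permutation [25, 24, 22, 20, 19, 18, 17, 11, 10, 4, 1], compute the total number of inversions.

55 inversions

For each element, count later entries that are smaller:
25 → 24, 22, 20, 19, 18, 17, 11, 10, 4, 1 → 10
24 → 22, 20, 19, 18, 17, 11, 10, 4, 1 → 9
22 → 20, 19, 18, 17, 11, 10, 4, 1 → 8
20 → 19, 18, 17, 11, 10, 4, 1 → 7
19 → 18, 17, 11, 10, 4, 1 → 6
18 → 17, 11, 10, 4, 1 → 5
17 → 11, 10, 4, 1 → 4
11 → 10, 4, 1 → 3
10 → 4, 1 → 2
4 → 1 → 1
1 → none → 0
Sum: 10 + 9 + 8 + 7 + 6 + 5 + 4 + 3 + 2 + 1 + 0 = 55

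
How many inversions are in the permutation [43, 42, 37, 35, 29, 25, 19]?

21

Count, for each position, how many later elements it exceeds:
43 → 42, 37, 35, 29, 25, 19 → 6
42 → 37, 35, 29, 25, 19 → 5
37 → 35, 29, 25, 19 → 4
35 → 29, 25, 19 → 3
29 → 25, 19 → 2
25 → 19 → 1
19 → none → 0
Sum: 6 + 5 + 4 + 3 + 2 + 1 + 0 = 21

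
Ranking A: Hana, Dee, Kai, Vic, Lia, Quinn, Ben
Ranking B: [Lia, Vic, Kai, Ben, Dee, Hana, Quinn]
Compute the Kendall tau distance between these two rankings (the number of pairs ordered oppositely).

Discordant pairs: 13

Assign each item its position (1..7) in the first ordering, then rewrite the second ordering as that position sequence:
positions: Hana→1, Dee→2, Kai→3, Vic→4, Lia→5, Quinn→6, Ben→7
second ordering as positions: [5, 4, 3, 7, 2, 1, 6]
Discordant pairs = inversions in this position sequence.
5: 4, 3, 2, 1 → 4
4: 3, 2, 1 → 3
3: 2, 1 → 2
7: 2, 1, 6 → 3
2: 1 → 1
1: 0
6: 0
Total: 4 + 3 + 2 + 3 + 1 + 0 + 0 = 13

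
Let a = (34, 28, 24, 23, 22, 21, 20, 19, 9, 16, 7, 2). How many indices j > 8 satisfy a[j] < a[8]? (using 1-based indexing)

4

The element at index 8 is 19.
Elements after it: 9, 16, 7, 2
Those smaller than 19: 9, 16, 7, 2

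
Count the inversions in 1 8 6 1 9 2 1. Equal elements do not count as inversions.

There are 10 inversions.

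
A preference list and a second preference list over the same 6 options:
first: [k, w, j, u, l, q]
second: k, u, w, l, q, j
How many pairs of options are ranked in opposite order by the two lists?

4

Assign each item its position (1..6) in the first ordering, then rewrite the second ordering as that position sequence:
positions: k→1, w→2, j→3, u→4, l→5, q→6
second ordering as positions: [1, 4, 2, 5, 6, 3]
Discordant pairs = inversions in this position sequence.
1: 0
4: 2, 3 → 2
2: 0
5: 3 → 1
6: 3 → 1
3: 0
Total: 0 + 2 + 0 + 1 + 1 + 0 = 4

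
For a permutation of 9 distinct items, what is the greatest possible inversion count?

36

A reversed (strictly descending) arrangement makes every pair an inversion, giving C(9, 2) inversions.
C(9, 2) = 9·8/2 = 36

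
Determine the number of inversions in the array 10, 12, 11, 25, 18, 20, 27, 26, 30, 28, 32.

There are 5 out-of-order pairs.

Element-by-element contributions:
10: 0
12: 1
11: 0
25: 2
18: 0
20: 0
27: 1
26: 0
30: 1
28: 0
32: 0
Sum: 0 + 1 + 0 + 2 + 0 + 0 + 1 + 0 + 1 + 0 + 0 = 5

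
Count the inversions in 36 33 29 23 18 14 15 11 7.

Count, for each position, how many later elements it exceeds:
36 → 33, 29, 23, 18, 14, 15, 11, 7 → 8
33 → 29, 23, 18, 14, 15, 11, 7 → 7
29 → 23, 18, 14, 15, 11, 7 → 6
23 → 18, 14, 15, 11, 7 → 5
18 → 14, 15, 11, 7 → 4
14 → 11, 7 → 2
15 → 11, 7 → 2
11 → 7 → 1
7 → none → 0
Sum: 8 + 7 + 6 + 5 + 4 + 2 + 2 + 1 + 0 = 35

35 inversions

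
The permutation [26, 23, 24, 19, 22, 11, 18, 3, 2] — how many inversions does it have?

33 inversions

For each element, count later entries that are smaller:
26: 8
23: 6
24: 6
19: 4
22: 4
11: 2
18: 2
3: 1
2: 0
Sum: 8 + 6 + 6 + 4 + 4 + 2 + 2 + 1 + 0 = 33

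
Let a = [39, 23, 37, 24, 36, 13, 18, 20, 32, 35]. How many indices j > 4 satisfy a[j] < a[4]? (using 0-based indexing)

The element at index 4 is 36.
Elements after it: 13, 18, 20, 32, 35
Those smaller than 36: 13, 18, 20, 32, 35

5 such elements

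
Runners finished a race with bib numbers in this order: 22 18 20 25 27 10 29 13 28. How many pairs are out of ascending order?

14 out-of-order pairs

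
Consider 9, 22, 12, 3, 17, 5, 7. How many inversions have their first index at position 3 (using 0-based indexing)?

0 such elements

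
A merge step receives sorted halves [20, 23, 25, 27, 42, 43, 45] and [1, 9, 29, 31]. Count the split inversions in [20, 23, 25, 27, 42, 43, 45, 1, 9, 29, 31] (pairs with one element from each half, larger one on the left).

20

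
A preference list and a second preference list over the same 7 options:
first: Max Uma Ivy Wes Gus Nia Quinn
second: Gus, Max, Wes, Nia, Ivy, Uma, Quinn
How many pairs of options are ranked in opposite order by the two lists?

Pairs: 9

Assign each item its position (1..7) in the first ordering, then rewrite the second ordering as that position sequence:
positions: Max→1, Uma→2, Ivy→3, Wes→4, Gus→5, Nia→6, Quinn→7
second ordering as positions: [5, 1, 4, 6, 3, 2, 7]
Discordant pairs = inversions in this position sequence.
5: 1, 4, 3, 2 → 4
1: 0
4: 3, 2 → 2
6: 3, 2 → 2
3: 2 → 1
2: 0
7: 0
Total: 4 + 0 + 2 + 2 + 1 + 0 + 0 = 9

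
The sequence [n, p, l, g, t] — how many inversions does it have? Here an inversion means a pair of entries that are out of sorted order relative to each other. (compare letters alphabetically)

5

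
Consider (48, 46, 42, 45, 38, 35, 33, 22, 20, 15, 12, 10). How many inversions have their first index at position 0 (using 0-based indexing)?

11 such elements

The element at index 0 is 48.
Elements after it: 46, 42, 45, 38, 35, 33, 22, 20, 15, 12, 10
Those smaller than 48: 46, 42, 45, 38, 35, 33, 22, 20, 15, 12, 10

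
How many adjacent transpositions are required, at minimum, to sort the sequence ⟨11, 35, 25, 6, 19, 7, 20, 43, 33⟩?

14 adjacent swaps

The minimum number of adjacent swaps to sort an array equals its inversion count, since every such swap removes exactly one inversion.
Count inversions — for each element, later elements that are smaller:
11: 6, 7 → 2
35: 25, 6, 19, 7, 20, 33 → 6
25: 6, 19, 7, 20 → 4
6: none → 0
19: 7 → 1
7: none → 0
20: none → 0
43: 33 → 1
33: none → 0
Total inversions: 2 + 6 + 4 + 0 + 1 + 0 + 0 + 1 + 0 = 14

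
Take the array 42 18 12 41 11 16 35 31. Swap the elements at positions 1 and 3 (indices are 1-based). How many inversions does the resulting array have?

13 inversions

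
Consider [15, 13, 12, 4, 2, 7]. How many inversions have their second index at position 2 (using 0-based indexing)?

2

The element at index 2 is 12.
Elements before it: 15, 13
Those larger than 12: 15, 13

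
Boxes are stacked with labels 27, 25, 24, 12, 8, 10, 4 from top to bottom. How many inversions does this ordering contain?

For each element, count later entries that are smaller:
27 → 25, 24, 12, 8, 10, 4 → 6
25 → 24, 12, 8, 10, 4 → 5
24 → 12, 8, 10, 4 → 4
12 → 8, 10, 4 → 3
8 → 4 → 1
10 → 4 → 1
4 → none → 0
Sum: 6 + 5 + 4 + 3 + 1 + 1 + 0 = 20

20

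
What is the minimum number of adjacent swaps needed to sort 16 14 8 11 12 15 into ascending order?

The minimum number of adjacent swaps to sort an array equals its inversion count, since every such swap removes exactly one inversion.
Count inversions — for each element, later elements that are smaller:
16: 14, 8, 11, 12, 15 → 5
14: 8, 11, 12 → 3
8: none → 0
11: none → 0
12: none → 0
15: none → 0
Total inversions: 5 + 3 + 0 + 0 + 0 + 0 = 8

8 adjacent swaps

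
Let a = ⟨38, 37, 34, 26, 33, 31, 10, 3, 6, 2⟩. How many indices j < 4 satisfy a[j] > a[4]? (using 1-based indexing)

3

The element at index 4 is 26.
Elements before it: 38, 37, 34
Those larger than 26: 38, 37, 34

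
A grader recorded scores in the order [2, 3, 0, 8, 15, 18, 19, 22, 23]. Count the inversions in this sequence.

Sweep left to right; for each value list the smaller values that follow it:
2 → 0 → 1
3 → 0 → 1
0 → none → 0
8 → none → 0
15 → none → 0
18 → none → 0
19 → none → 0
22 → none → 0
23 → none → 0
Sum: 1 + 1 + 0 + 0 + 0 + 0 + 0 + 0 + 0 = 2

2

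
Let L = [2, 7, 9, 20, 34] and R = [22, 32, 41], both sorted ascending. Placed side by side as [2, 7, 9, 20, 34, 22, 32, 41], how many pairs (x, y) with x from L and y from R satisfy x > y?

For each element r of the right run, count left-run elements greater than r:
r = 22: 34 → 1
r = 32: 34 → 1
r = 41: none → 0
Cross-inversions: 1 + 1 + 0 = 2

Split inversions: 2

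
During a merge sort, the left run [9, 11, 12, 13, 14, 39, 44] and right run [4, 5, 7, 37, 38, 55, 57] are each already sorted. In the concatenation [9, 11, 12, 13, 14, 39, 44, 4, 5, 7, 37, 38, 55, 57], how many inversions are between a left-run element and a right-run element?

25

For each element r of the right run, count left-run elements greater than r:
r = 4: 9, 11, 12, 13, 14, 39, 44 → 7
r = 5: 9, 11, 12, 13, 14, 39, 44 → 7
r = 7: 9, 11, 12, 13, 14, 39, 44 → 7
r = 37: 39, 44 → 2
r = 38: 39, 44 → 2
r = 55: none → 0
r = 57: none → 0
Cross-inversions: 7 + 7 + 7 + 2 + 2 + 0 + 0 = 25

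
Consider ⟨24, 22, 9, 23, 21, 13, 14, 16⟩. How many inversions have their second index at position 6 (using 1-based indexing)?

4

The element at index 6 is 13.
Elements before it: 24, 22, 9, 23, 21
Those larger than 13: 24, 22, 23, 21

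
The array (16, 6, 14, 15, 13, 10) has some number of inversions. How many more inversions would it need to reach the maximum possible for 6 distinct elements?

5

Maximum inversions for 6 distinct elements is C(6, 2) = 6·5/2 = 15.
Current inversions — for each element, count later smaller elements:
16: 5
6: 0
14: 2
15: 2
13: 1
10: 0
Current total: 5 + 0 + 2 + 2 + 1 + 0 = 10
Shortfall: 15 − 10 = 5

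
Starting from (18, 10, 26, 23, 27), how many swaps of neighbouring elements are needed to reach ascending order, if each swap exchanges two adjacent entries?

2 swaps

Minimum adjacent swaps = number of inversions (each swap of adjacent out-of-order elements removes one inversion and no swap can remove more).
Count inversions — for each element, later elements that are smaller:
18: 10 → 1
10: none → 0
26: 23 → 1
23: none → 0
27: none → 0
Total inversions: 1 + 0 + 1 + 0 + 0 = 2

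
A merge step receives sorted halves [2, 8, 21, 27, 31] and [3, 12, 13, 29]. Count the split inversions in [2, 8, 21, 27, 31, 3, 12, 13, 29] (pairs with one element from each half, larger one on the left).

11

Count, for every r in R, how many entries of L exceed r:
r = 3: 8, 21, 27, 31 → 4
r = 12: 21, 27, 31 → 3
r = 13: 21, 27, 31 → 3
r = 29: 31 → 1
Cross-inversions: 4 + 3 + 3 + 1 = 11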